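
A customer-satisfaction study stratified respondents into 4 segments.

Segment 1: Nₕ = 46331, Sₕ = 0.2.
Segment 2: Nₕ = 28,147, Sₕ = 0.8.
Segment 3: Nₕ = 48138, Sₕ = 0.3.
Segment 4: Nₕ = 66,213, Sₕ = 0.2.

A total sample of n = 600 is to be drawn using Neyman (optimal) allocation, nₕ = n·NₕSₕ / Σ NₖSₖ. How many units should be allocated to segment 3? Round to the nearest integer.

146

1: NₕSₕ = 46331·0.2 = 9266.2
2: NₕSₕ = 28147·0.8 = 22517.6
3: NₕSₕ = 48138·0.3 = 14441.4
4: NₕSₕ = 66213·0.2 = 13242.6
Σ NₕSₕ = 59467.8.
n_3 = 600·14441.4/59467.8 = 145.706... → 146.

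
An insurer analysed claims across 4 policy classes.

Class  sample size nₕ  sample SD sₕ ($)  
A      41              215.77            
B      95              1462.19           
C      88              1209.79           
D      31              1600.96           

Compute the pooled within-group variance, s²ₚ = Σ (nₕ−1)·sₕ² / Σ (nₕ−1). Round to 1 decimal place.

A: (41−1)·215.77² = 40·46556.6929 = 1862267.716
B: (95−1)·1462.19² = 94·2137999.5961 = 200971962.0334
C: (88−1)·1209.79² = 87·1463591.8441 = 127332490.4367
D: (31−1)·1600.96² = 30·2563072.9216 = 76892187.648
Numerator = 407058907.8341; denominator = Σ(nₕ−1) = 251.
s²ₚ = 407058907.8341/251 = 1621748.637... → 1621748.6.

1621748.6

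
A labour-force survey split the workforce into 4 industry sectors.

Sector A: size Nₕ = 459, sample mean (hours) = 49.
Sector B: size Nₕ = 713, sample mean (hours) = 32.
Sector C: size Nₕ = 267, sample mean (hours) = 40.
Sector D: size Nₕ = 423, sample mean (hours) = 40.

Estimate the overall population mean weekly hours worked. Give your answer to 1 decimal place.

39.2

N = 459 + 713 + 267 + 423 = 1862.
Overall mean = Σ (Nₕ/N)·x̄ₕ — weight by population share, not a simple average.
Σ Nₕx̄ₕ = 459·49 + 713·32 + 267·40 + 423·40 = 22491 + 22816 + 10680 + 16920 = 72907.
Divide by N: 72907 / 1862 = 39.155... → 39.2.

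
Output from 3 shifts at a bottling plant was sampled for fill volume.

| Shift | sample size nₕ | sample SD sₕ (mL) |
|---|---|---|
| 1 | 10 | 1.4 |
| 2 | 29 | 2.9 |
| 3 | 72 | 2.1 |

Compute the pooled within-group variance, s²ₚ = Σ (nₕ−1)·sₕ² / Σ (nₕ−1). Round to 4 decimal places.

1: (10−1)·1.4² = 9·1.96 = 17.64
2: (29−1)·2.9² = 28·8.41 = 235.48
3: (72−1)·2.1² = 71·4.41 = 313.11
Numerator = 566.23; denominator = Σ(nₕ−1) = 108.
s²ₚ = 566.23/108 = 5.242870... → 5.2429.

5.2429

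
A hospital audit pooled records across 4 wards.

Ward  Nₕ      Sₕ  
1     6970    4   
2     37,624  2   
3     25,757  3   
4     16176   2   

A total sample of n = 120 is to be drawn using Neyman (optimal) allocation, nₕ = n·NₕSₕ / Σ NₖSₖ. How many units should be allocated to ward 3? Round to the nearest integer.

1: NₕSₕ = 6970·4 = 27880
2: NₕSₕ = 37624·2 = 75248
3: NₕSₕ = 25757·3 = 77271
4: NₕSₕ = 16176·2 = 32352
Σ NₕSₕ = 212751.
n_3 = 120·77271/212751 = 43.584... → 44.

44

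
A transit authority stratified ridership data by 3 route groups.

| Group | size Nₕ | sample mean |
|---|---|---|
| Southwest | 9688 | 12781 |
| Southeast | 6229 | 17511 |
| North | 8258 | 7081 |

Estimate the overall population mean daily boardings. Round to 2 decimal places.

N = 24175; weights Wₕ = Nₕ/N = (0.4007, 0.2577, 0.3416).
x̄_st = Σ Wₕ·x̄ₕ = 0.4007·12781 + 0.2577·17511 + 0.3416·7081 ≈ 12052.6678...
→ 12052.67.

12052.67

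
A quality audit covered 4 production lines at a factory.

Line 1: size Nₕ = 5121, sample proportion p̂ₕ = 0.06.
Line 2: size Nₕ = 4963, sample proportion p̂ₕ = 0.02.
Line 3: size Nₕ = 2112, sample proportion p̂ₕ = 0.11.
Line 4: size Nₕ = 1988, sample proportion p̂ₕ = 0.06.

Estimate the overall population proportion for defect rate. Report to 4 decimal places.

0.0534

N = 5121 + 4963 + 2112 + 1988 = 14184.
Overall proportion = Σ (Nₕ/N)·p̂ₕ.
Σ Nₕp̂ₕ = 307.26 + 99.26 + 232.32 + 119.28 = 758.12.
758.12 / 14184 = 0.053449... → 0.0534.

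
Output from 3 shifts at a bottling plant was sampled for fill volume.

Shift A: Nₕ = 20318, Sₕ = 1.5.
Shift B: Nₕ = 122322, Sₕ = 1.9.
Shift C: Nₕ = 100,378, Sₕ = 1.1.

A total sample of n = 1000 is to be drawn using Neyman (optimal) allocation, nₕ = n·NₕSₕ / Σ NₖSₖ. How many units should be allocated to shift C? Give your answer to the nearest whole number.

296

Σ NₕSₕ = 20318·1.5 + 122322·1.9 + 100378·1.1 = 373304.6.
Share for C: 110415.8/373304.6 = 0.29578.
n_C = 1000 × 0.29578 = 295.779... → 296.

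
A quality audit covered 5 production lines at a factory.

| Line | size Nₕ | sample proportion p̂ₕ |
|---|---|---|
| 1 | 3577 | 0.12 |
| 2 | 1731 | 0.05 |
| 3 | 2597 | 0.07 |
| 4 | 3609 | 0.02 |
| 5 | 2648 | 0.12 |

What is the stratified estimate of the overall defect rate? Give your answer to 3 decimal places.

0.077

N = 3577 + 1731 + 2597 + 3609 + 2648 = 14162.
Overall proportion = Σ (Nₕ/N)·p̂ₕ.
Σ Nₕp̂ₕ = 429.24 + 86.55 + 181.79 + 72.18 + 317.76 = 1087.52.
1087.52 / 14162 = 0.07679... → 0.077.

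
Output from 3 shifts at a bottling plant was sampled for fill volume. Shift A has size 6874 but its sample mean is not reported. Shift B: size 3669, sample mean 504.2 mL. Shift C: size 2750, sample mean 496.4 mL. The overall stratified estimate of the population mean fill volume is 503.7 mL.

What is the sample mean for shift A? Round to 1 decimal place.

Σ Nₕx̄ₕ = N·μ, so 6874·x̄_A = 13293·503.7 − (3669·504.2 + 2750·496.4).
= 6695684.1 − 3215009.8 = 3480674.3.
x̄_A = 3480674.3 / 6874 = 506.354... → 506.4.

506.4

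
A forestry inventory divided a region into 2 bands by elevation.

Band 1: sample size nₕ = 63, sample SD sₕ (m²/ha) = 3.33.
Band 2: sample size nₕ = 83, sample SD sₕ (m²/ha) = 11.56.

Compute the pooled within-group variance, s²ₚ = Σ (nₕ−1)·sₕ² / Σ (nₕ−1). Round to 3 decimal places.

80.871

1: (63−1)·3.33² = 62·11.0889 = 687.5118
2: (83−1)·11.56² = 82·133.6336 = 10957.9552
Numerator = 11645.467; denominator = Σ(nₕ−1) = 144.
s²ₚ = 11645.467/144 = 80.87130... → 80.871.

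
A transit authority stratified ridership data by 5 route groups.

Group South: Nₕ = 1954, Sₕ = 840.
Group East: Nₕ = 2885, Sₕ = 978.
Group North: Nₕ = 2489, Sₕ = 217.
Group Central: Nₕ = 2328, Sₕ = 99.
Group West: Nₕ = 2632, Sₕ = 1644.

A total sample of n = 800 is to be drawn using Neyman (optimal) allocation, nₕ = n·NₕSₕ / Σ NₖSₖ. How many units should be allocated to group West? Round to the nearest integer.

Σ NₕSₕ = 1954·840 + 2885·978 + 2489·217 + 2328·99 + 2632·1644 = 9560483.
Share for West: 4327008/9560483 = 0.45259.
n_West = 800 × 0.45259 = 362.074... → 362.

362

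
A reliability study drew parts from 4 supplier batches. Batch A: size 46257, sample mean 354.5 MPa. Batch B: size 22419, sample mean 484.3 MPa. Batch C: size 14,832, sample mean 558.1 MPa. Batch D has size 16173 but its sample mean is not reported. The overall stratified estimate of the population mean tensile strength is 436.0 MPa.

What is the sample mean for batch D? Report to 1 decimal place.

N = 46257 + 22419 + 14832 + 16173 = 99681.
Overall total = μ·N = 436.0·99681 = 43460916.
Subtract the known strata: 46257·354.5 + 22419·484.3 + 14832·558.1 = 35533367.4.
Remaining total for batch D: 43460916 − 35533367.4 = 7927548.6.
Divide by its size: 7927548.6 / 16173 = 490.172... → 490.2.

490.2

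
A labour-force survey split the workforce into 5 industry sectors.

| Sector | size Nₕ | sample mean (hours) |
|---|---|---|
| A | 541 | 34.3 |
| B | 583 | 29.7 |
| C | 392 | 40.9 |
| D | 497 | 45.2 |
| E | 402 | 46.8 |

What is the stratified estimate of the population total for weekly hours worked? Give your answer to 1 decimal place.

Population total = Σ Nₕ·x̄ₕ (each stratum's size times its mean).
541·34.3 + 583·29.7 + 392·40.9 + 497·45.2 + 402·46.8 = 18556.3 + 17315.1 + 16032.8 + 22464.4 + 18813.6 = 93182.2.

93182.2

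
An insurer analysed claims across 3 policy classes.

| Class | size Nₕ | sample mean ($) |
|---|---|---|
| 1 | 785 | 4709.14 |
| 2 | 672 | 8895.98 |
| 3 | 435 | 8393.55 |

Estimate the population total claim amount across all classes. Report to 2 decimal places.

1: 785·4709.14 = 3696674.9
2: 672·8895.98 = 5978098.56
3: 435·8393.55 = 3651194.25
τ̂ = Σ Nₕx̄ₕ = 13325967.71.

13325967.71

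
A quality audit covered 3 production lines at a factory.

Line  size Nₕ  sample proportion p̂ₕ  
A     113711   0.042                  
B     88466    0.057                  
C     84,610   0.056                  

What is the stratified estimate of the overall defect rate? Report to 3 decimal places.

Wₕ = Nₕ/N with N = 286787: 0.3965, 0.3085, 0.2950.
p̂_st = 0.3965·0.042 + 0.3085·0.057 + 0.2950·0.056 ≈ 0.05076... → 0.051.

0.051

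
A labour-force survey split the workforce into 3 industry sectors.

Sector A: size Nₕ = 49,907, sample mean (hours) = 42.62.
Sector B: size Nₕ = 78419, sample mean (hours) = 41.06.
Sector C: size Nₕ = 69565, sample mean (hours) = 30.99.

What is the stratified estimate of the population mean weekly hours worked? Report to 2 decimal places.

x̄_st = (Σ Nₕx̄ₕ) / (Σ Nₕ) = (49907·42.62 + 78419·41.06 + 69565·30.99) / 197891
= 7502739.83 / 197891 = 37.9135... → 37.91.

37.91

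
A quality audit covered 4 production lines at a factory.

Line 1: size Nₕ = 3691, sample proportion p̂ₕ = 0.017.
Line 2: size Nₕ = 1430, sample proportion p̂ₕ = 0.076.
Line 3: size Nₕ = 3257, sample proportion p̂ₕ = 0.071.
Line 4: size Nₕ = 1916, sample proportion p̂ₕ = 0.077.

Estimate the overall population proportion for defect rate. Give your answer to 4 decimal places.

Wₕ = Nₕ/N with N = 10294: 0.3586, 0.1389, 0.3164, 0.1861.
p̂_st = 0.3586·0.017 + 0.1389·0.076 + 0.3164·0.071 + 0.1861·0.077 ≈ 0.053449... → 0.0534.

0.0534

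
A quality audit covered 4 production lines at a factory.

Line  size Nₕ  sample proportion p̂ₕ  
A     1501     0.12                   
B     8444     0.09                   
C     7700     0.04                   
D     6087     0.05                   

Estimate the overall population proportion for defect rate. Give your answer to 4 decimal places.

Wₕ = Nₕ/N with N = 23732: 0.0632, 0.3558, 0.3245, 0.2565.
p̂_st = 0.0632·0.12 + 0.3558·0.09 + 0.3245·0.04 + 0.2565·0.05 ≈ 0.065415... → 0.0654.

0.0654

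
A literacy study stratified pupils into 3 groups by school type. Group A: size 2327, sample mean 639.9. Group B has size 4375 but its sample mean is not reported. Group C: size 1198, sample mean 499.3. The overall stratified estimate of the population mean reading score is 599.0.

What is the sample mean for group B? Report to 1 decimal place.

N = 2327 + 4375 + 1198 = 7900.
Overall total = μ·N = 599.0·7900 = 4732100.
Subtract the known strata: 2327·639.9 + 1198·499.3 = 2087208.7.
Remaining total for group B: 4732100 − 2087208.7 = 2644891.3.
Divide by its size: 2644891.3 / 4375 = 604.547... → 604.5.

604.5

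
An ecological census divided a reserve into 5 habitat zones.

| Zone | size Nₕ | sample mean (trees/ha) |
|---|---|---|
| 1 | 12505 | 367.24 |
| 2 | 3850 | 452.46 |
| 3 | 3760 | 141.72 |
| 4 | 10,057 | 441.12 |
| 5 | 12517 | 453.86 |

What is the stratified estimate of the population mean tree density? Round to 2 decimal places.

397.87

N = 42689; weights Wₕ = Nₕ/N = (0.2929, 0.0902, 0.0881, 0.2356, 0.2932).
x̄_st = Σ Wₕ·x̄ₕ = 0.2929·367.24 + 0.0902·452.46 + 0.0881·141.72 + 0.2356·441.12 + 0.2932·453.86 ≈ 397.8656...
→ 397.87.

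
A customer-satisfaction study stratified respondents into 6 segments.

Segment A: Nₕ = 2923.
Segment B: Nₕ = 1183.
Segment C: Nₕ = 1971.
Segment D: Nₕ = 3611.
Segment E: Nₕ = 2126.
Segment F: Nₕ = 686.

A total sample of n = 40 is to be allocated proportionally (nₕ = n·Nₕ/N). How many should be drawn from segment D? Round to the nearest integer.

N = 2923 + 1183 + 1971 + 3611 + 2126 + 686 = 12500.
n_D = 40·3611/12500 = 11.555... → 12.

12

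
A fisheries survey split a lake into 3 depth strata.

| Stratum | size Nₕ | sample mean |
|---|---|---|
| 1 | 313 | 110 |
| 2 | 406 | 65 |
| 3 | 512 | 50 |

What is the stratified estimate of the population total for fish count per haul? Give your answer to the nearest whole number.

1: 313·110 = 34430
2: 406·65 = 26390
3: 512·50 = 25600
τ̂ = Σ Nₕx̄ₕ = 86420.

86420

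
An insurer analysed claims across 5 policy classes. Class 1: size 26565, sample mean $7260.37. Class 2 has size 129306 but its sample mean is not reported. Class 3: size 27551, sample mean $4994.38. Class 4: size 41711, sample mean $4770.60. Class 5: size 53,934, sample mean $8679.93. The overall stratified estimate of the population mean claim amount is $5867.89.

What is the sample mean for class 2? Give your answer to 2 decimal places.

4948.98

Σ Nₕx̄ₕ = N·μ, so 129306·x̄_2 = 279067·5867.89 − (26565·7260.37 + 27551·4994.38 + 41711·4770.60 + 53934·8679.93).
= 1637534458.63 − 997601733.65 = 639932724.98.
x̄_2 = 639932724.98 / 129306 = 4948.9794... → 4948.98.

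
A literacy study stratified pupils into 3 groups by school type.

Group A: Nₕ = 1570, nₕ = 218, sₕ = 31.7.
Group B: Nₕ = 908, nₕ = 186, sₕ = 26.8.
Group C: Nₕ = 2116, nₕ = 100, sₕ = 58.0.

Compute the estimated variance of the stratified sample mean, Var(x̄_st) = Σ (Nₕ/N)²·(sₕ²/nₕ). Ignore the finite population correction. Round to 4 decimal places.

7.8260

N = 4594. Term for each stratum: Wₕ²sₕ²/nₕ.
Var(x̄_st) = 0.5383681 + 0.1508504 + 7.1368297 = 7.8260482 → 7.8260.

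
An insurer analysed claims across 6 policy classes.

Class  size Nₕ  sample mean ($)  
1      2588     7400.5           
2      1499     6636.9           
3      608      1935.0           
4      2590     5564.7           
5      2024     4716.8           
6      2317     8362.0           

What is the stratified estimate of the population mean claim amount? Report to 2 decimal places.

6331.65

N = 11626; weights Wₕ = Nₕ/N = (0.2226, 0.1289, 0.0523, 0.2228, 0.1741, 0.1993).
x̄_st = Σ Wₕ·x̄ₕ = 0.2226·7400.5 + 0.1289·6636.9 + 0.0523·1935.0 + 0.2228·5564.7 + 0.1741·4716.8 + 0.1993·8362.0 ≈ 6331.6547...
→ 6331.65.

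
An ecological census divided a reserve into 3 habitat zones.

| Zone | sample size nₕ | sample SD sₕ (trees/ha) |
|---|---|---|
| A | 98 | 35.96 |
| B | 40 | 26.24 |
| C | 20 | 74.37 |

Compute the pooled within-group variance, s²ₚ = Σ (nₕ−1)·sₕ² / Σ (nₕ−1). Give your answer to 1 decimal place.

Degrees of freedom: 97 + 39 + 19 = 155.
Σ(nₕ−1)sₕ² = 97·1293.1216 + 39·688.5376 + 19·5530.8969 = 257372.8027.
s²ₚ = 257372.8027 / 155 = 1660.470... → 1660.5.

1660.5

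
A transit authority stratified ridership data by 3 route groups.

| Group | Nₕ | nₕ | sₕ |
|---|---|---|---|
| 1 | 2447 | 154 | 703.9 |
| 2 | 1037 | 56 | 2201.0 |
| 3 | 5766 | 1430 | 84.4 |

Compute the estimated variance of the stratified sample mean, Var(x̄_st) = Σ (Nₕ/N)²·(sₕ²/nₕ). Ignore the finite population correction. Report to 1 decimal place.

N = 9250; Wₕ = Nₕ/N.
group 1: (2447/9250)²·703.9²/154 = 225.1571
group 2: (1037/9250)²·2201.0²/56 = 1087.2417
group 3: (5766/9250)²·84.4²/1430 = 1.9356
Sum = 1314.3344 → 1314.3.

1314.3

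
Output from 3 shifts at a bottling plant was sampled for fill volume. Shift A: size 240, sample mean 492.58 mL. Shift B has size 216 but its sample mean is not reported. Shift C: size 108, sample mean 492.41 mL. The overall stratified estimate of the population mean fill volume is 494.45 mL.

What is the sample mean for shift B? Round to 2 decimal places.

N = 240 + 216 + 108 = 564.
Overall total = μ·N = 494.45·564 = 278869.8.
Subtract the known strata: 240·492.58 + 108·492.41 = 171399.48.
Remaining total for shift B: 278869.8 − 171399.48 = 107470.32.
Divide by its size: 107470.32 / 216 = 497.5478... → 497.55.

497.55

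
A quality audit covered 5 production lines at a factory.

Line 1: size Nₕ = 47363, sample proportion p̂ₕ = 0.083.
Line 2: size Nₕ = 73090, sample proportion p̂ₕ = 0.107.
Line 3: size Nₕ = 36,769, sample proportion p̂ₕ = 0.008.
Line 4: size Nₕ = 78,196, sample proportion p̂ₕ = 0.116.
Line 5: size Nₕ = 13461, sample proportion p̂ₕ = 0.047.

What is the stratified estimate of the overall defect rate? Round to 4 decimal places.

0.0874

N = 47363 + 73090 + 36769 + 78196 + 13461 = 248879.
Overall proportion = Σ (Nₕ/N)·p̂ₕ.
Σ Nₕp̂ₕ = 3931.129 + 7820.63 + 294.152 + 9070.736 + 632.667 = 21749.314.
21749.314 / 248879 = 0.087389... → 0.0874.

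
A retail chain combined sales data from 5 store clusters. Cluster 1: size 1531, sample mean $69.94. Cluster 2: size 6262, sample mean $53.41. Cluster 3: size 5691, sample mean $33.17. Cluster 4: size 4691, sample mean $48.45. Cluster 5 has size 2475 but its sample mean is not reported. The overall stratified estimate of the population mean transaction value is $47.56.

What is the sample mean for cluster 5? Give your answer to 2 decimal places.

50.32

Σ Nₕx̄ₕ = N·μ, so 2475·x̄_5 = 20650·47.56 − (1531·69.94 + 6262·53.41 + 5691·33.17 + 4691·48.45).
= 982114 − 857580.98 = 124533.02.
x̄_5 = 124533.02 / 2475 = 50.3164... → 50.32.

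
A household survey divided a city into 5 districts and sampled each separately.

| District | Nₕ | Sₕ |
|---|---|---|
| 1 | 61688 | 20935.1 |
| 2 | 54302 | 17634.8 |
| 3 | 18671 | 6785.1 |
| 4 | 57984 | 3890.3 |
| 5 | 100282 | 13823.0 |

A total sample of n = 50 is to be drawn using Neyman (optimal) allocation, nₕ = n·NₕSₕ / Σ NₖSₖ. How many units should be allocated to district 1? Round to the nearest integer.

1: NₕSₕ = 61688·20935.1 = 1291444448.8
2: NₕSₕ = 54302·17634.8 = 957604909.6
3: NₕSₕ = 18671·6785.1 = 126684602.1
4: NₕSₕ = 57984·3890.3 = 225575155.2
5: NₕSₕ = 100282·13823.0 = 1386198086
Σ NₕSₕ = 3987507201.7.
n_1 = 50·1291444448.8/3987507201.7 = 16.194... → 16.

16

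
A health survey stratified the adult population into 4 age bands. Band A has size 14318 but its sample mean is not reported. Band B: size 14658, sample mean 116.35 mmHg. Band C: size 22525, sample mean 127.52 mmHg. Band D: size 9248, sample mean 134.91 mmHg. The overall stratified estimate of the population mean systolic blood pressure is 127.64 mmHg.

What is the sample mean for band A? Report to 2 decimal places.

134.69

Σ Nₕx̄ₕ = N·μ, so 14318·x̄_A = 60749·127.64 − (14658·116.35 + 22525·127.52 + 9248·134.91).
= 7754002.36 − 5825493.98 = 1928508.38.
x̄_A = 1928508.38 / 14318 = 134.6912... → 134.69.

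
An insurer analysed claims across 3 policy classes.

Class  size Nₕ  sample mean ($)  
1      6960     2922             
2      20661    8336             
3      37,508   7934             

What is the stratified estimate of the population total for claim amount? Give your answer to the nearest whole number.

Population total = Σ Nₕ·x̄ₕ (each stratum's size times its mean).
6960·2922 + 20661·8336 + 37508·7934 = 20337120 + 172230096 + 297588472 = 490155688.

490155688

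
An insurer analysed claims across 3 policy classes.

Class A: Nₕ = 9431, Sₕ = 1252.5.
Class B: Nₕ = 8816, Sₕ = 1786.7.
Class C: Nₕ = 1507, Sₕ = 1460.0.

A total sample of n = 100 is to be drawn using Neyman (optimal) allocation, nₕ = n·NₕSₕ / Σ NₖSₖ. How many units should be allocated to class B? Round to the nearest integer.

53

A: NₕSₕ = 9431·1252.5 = 11812327.5
B: NₕSₕ = 8816·1786.7 = 15751547.2
C: NₕSₕ = 1507·1460.0 = 2200220
Σ NₕSₕ = 29764094.7.
n_B = 100·15751547.2/29764094.7 = 52.921... → 53.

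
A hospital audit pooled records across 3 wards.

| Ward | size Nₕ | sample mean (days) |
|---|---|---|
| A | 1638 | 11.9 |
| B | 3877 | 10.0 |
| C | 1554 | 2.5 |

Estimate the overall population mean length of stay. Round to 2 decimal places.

N = 7069; weights Wₕ = Nₕ/N = (0.2317, 0.5485, 0.2198).
x̄_st = Σ Wₕ·x̄ₕ = 0.2317·11.9 + 0.5485·10.0 + 0.2198·2.5 ≈ 8.7915...
→ 8.79.

8.79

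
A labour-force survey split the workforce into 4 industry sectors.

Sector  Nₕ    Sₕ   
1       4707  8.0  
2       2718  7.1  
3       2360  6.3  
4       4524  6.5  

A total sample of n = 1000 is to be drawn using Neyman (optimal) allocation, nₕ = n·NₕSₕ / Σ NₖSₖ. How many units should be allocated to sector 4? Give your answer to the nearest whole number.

290

1: NₕSₕ = 4707·8.0 = 37656
2: NₕSₕ = 2718·7.1 = 19297.8
3: NₕSₕ = 2360·6.3 = 14868
4: NₕSₕ = 4524·6.5 = 29406
Σ NₕSₕ = 101227.8.
n_4 = 1000·29406/101227.8 = 290.493... → 290.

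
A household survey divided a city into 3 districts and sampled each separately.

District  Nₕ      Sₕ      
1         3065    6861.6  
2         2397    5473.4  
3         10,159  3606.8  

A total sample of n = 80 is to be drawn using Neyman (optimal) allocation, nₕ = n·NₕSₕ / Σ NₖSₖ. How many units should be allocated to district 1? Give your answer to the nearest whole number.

Σ NₕSₕ = 3065·6861.6 + 2397·5473.4 + 10159·3606.8 = 70792025.
Share for 1: 21030804/70792025 = 0.29708.
n_1 = 80 × 0.29708 = 23.766... → 24.

24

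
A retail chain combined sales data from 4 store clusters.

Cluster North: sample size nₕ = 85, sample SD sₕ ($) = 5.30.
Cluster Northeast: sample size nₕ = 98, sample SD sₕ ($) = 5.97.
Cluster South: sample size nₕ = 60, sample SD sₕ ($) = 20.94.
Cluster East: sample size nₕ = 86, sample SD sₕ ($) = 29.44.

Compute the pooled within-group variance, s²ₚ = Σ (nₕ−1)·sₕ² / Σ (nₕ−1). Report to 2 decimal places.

324.18

North: (85−1)·5.30² = 84·28.09 = 2359.56
Northeast: (98−1)·5.97² = 97·35.6409 = 3457.1673
South: (60−1)·20.94² = 59·438.4836 = 25870.5324
East: (86−1)·29.44² = 85·866.7136 = 73670.656
Numerator = 105357.9157; denominator = Σ(nₕ−1) = 325.
s²ₚ = 105357.9157/325 = 324.1782... → 324.18.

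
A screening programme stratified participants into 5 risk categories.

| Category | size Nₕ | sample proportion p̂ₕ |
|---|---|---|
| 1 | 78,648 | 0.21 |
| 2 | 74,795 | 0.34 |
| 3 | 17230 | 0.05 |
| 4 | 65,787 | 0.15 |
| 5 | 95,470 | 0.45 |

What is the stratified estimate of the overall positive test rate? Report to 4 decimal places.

Wₕ = Nₕ/N with N = 331930: 0.2369, 0.2253, 0.0519, 0.1982, 0.2876.
p̂_st = 0.2369·0.21 + 0.2253·0.34 + 0.0519·0.05 + 0.1982·0.15 + 0.2876·0.45 ≈ 0.288125... → 0.2881.

0.2881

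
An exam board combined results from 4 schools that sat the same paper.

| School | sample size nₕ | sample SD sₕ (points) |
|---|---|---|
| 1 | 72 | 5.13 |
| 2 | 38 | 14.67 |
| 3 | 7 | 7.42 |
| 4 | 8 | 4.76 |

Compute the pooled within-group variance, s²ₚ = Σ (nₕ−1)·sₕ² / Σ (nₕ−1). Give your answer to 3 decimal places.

85.291

1: (72−1)·5.13² = 71·26.3169 = 1868.4999
2: (38−1)·14.67² = 37·215.2089 = 7962.7293
3: (7−1)·7.42² = 6·55.0564 = 330.3384
4: (8−1)·4.76² = 7·22.6576 = 158.6032
Numerator = 10320.1708; denominator = Σ(nₕ−1) = 121.
s²ₚ = 10320.1708/121 = 85.29067... → 85.291.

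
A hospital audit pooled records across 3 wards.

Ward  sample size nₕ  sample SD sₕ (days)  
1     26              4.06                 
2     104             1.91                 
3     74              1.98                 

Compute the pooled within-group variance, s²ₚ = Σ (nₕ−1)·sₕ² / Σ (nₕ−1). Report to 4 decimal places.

Degrees of freedom: 25 + 103 + 73 = 201.
Σ(nₕ−1)sₕ² = 25·16.4836 + 103·3.6481 + 73·3.9204 = 1074.0335.
s²ₚ = 1074.0335 / 201 = 5.343450... → 5.3435.

5.3435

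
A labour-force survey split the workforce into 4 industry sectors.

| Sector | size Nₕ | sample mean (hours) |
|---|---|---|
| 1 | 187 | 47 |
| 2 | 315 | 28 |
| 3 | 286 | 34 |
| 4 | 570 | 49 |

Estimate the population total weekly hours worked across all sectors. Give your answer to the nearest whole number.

55263

1: 187·47 = 8789
2: 315·28 = 8820
3: 286·34 = 9724
4: 570·49 = 27930
τ̂ = Σ Nₕx̄ₕ = 55263.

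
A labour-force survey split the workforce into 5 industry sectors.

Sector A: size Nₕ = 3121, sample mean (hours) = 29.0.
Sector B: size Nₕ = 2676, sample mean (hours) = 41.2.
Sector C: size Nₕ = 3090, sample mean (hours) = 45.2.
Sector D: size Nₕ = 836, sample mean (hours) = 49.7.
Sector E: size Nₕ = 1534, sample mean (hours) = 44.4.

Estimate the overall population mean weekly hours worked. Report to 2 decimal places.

39.98

N = 3121 + 2676 + 3090 + 836 + 1534 = 11257.
The stratified mean weights each stratum mean by its population share Nₕ/N.
Σ Nₕx̄ₕ = 3121·29.0 + 2676·41.2 + 3090·45.2 + 836·49.7 + 1534·44.4 = 90509 + 110251.2 + 139668 + 41549.2 + 68109.6 = 450087.
Divide by N: 450087 / 11257 = 39.9829... → 39.98.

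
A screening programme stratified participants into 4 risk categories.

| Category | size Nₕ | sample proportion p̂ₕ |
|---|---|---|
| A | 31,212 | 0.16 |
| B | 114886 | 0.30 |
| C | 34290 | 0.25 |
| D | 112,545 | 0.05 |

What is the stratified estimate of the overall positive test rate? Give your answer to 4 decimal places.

Wₕ = Nₕ/N with N = 292933: 0.1065, 0.3922, 0.1171, 0.3842.
p̂_st = 0.1065·0.16 + 0.3922·0.30 + 0.1171·0.25 + 0.3842·0.05 ≈ 0.183180... → 0.1832.

0.1832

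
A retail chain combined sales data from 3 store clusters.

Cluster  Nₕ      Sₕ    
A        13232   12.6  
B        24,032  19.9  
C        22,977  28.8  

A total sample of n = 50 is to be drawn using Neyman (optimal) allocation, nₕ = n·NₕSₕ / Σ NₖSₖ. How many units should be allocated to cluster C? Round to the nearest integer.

A: NₕSₕ = 13232·12.6 = 166723.2
B: NₕSₕ = 24032·19.9 = 478236.8
C: NₕSₕ = 22977·28.8 = 661737.6
Σ NₕSₕ = 1306697.6.
n_C = 50·661737.6/1306697.6 = 25.321... → 25.

25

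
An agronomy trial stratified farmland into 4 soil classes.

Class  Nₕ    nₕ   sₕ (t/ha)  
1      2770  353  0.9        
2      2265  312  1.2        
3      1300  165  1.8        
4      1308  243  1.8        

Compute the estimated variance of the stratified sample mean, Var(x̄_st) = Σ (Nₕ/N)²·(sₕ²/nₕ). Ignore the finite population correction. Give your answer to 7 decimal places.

N = 7643; Wₕ = Nₕ/N.
class 1: (2770/7643)²·0.9²/353 = 0.0003013992
class 2: (2265/7643)²·1.2²/312 = 0.0004053373
class 3: (1300/7643)²·1.8²/165 = 0.0005680938
class 4: (1308/7643)²·1.8²/243 = 0.0003905049
Sum = 0.0016653353 → 0.0016653.

0.0016653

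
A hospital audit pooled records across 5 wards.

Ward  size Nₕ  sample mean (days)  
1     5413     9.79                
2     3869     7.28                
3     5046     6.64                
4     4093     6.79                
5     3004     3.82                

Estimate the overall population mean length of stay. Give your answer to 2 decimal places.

7.18

N = 21425; weights Wₕ = Nₕ/N = (0.2526, 0.1806, 0.2355, 0.1910, 0.1402).
x̄_st = Σ Wₕ·x̄ₕ = 0.2526·9.79 + 0.1806·7.28 + 0.2355·6.64 + 0.1910·6.79 + 0.1402·3.82 ≈ 7.1847...
→ 7.18.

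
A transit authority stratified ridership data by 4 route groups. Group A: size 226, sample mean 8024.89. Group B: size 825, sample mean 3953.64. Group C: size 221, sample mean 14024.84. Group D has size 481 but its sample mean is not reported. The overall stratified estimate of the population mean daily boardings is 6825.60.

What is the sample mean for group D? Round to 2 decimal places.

N = 226 + 825 + 221 + 481 = 1753.
Overall total = μ·N = 6825.60·1753 = 11965276.8.
Subtract the known strata: 226·8024.89 + 825·3953.64 + 221·14024.84 = 8174867.78.
Remaining total for group D: 11965276.8 − 8174867.78 = 3790409.02.
Divide by its size: 3790409.02 / 481 = 7880.2682... → 7880.27.

7880.27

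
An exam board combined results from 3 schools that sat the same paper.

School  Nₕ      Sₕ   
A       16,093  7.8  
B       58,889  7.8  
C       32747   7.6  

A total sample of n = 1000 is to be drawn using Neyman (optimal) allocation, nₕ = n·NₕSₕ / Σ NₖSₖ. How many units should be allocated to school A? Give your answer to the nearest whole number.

Σ NₕSₕ = 16093·7.8 + 58889·7.8 + 32747·7.6 = 833736.8.
Share for A: 125525.4/833736.8 = 0.15056.
n_A = 1000 × 0.15056 = 150.558... → 151.

151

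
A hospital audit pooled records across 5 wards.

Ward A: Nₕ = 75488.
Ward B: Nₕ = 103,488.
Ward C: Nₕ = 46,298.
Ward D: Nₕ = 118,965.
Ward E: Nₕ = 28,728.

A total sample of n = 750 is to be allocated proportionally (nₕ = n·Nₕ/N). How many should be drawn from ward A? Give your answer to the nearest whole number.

152

Share of ward A = 75488/372967 = 0.20240.
Allocate 750 × 0.20240 = 151.799... → 152.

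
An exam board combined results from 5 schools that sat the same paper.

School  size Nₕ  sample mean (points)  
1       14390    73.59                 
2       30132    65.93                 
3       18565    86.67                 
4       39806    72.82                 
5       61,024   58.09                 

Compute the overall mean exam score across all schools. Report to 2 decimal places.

67.71

N = 163917; weights Wₕ = Nₕ/N = (0.0878, 0.1838, 0.1133, 0.2428, 0.3723).
x̄_st = Σ Wₕ·x̄ₕ = 0.0878·73.59 + 0.1838·65.93 + 0.1133·86.67 + 0.2428·72.82 + 0.3723·58.09 ≈ 67.7059...
→ 67.71.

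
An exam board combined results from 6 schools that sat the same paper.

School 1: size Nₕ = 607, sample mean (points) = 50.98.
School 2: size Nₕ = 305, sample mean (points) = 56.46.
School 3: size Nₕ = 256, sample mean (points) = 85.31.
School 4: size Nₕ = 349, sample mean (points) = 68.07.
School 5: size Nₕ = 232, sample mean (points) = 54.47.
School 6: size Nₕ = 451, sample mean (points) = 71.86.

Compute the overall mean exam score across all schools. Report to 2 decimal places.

N = 2200; weights Wₕ = Nₕ/N = (0.2759, 0.1386, 0.1164, 0.1586, 0.1055, 0.2050).
x̄_st = Σ Wₕ·x̄ₕ = 0.2759·50.98 + 0.1386·56.46 + 0.1164·85.31 + 0.1586·68.07 + 0.1055·54.47 + 0.2050·71.86 ≈ 63.0940...
→ 63.09.

63.09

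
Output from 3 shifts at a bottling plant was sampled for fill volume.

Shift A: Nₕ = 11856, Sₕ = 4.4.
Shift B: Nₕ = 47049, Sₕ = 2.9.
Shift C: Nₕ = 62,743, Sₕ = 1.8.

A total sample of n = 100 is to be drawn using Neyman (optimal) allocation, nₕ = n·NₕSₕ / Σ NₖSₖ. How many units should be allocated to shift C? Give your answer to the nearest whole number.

37

Σ NₕSₕ = 11856·4.4 + 47049·2.9 + 62743·1.8 = 301545.9.
Share for C: 112937.4/301545.9 = 0.37453.
n_C = 100 × 0.37453 = 37.453... → 37.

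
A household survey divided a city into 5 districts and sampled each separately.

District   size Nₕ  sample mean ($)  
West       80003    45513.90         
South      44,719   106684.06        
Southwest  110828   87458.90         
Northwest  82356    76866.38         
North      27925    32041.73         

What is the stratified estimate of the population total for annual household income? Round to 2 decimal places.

Population total = Σ Nₕ·x̄ₕ (each stratum's size times its mean).
80003·45513.90 + 44719·106684.06 + 110828·87458.90 + 82356·76866.38 + 27925·32041.73 = 3641248541.7 + 4770804479.14 + 9692894969.2 + 6330407591.28 + 894765310.25 = 25330120891.57.

25330120891.57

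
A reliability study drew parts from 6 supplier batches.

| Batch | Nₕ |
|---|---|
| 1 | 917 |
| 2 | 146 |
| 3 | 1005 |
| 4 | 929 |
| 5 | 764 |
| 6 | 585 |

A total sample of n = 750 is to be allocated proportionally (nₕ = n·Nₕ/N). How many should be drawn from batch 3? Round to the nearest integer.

173

Share of batch 3 = 1005/4346 = 0.23125.
Allocate 750 × 0.23125 = 173.435... → 173.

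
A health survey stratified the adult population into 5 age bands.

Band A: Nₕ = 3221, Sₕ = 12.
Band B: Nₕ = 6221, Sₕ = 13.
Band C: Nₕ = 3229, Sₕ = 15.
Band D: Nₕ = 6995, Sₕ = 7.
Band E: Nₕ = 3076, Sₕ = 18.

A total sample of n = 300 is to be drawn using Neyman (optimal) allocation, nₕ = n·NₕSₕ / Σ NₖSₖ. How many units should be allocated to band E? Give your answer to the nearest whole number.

Σ NₕSₕ = 3221·12 + 6221·13 + 3229·15 + 6995·7 + 3076·18 = 272293.
Share for E: 55368/272293 = 0.20334.
n_E = 300 × 0.20334 = 61.002... → 61.

61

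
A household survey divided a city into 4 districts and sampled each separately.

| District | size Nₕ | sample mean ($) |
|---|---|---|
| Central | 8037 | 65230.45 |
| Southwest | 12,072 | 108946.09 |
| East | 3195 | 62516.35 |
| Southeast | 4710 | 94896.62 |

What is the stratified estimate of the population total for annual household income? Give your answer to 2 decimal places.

2486157143.58

Population total = Σ Nₕ·x̄ₕ (each stratum's size times its mean).
8037·65230.45 + 12072·108946.09 + 3195·62516.35 + 4710·94896.62 = 524257126.65 + 1315197198.48 + 199739738.25 + 446963080.2 = 2486157143.58.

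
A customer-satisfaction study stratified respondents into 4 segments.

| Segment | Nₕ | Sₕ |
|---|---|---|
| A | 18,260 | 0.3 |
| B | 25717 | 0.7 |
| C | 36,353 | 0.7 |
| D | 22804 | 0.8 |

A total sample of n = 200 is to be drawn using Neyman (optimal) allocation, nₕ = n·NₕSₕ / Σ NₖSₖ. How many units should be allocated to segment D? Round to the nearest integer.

54

A: NₕSₕ = 18260·0.3 = 5478
B: NₕSₕ = 25717·0.7 = 18001.9
C: NₕSₕ = 36353·0.7 = 25447.1
D: NₕSₕ = 22804·0.8 = 18243.2
Σ NₕSₕ = 67170.2.
n_D = 200·18243.2/67170.2 = 54.319... → 54.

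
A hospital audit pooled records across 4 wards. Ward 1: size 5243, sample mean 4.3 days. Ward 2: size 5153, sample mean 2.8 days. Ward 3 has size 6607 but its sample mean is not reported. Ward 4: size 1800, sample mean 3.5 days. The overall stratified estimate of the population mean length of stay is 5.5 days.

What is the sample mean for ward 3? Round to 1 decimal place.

N = 5243 + 5153 + 6607 + 1800 = 18803.
Overall total = μ·N = 5.5·18803 = 103416.5.
Subtract the known strata: 5243·4.3 + 5153·2.8 + 1800·3.5 = 43273.3.
Remaining total for ward 3: 103416.5 − 43273.3 = 60143.2.
Divide by its size: 60143.2 / 6607 = 9.103... → 9.1.

9.1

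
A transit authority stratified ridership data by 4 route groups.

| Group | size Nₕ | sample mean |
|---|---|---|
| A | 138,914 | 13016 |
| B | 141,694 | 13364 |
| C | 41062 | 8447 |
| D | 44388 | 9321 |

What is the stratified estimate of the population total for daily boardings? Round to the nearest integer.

A: 138914·13016 = 1808104624
B: 141694·13364 = 1893598616
C: 41062·8447 = 346850714
D: 44388·9321 = 413740548
τ̂ = Σ Nₕx̄ₕ = 4462294502.

4462294502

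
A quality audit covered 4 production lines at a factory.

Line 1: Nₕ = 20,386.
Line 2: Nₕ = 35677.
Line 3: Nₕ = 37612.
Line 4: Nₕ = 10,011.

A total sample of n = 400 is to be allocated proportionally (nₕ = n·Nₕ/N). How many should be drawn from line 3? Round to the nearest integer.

145

N = 20386 + 35677 + 37612 + 10011 = 103686.
n_3 = 400·37612/103686 = 145.100... → 145.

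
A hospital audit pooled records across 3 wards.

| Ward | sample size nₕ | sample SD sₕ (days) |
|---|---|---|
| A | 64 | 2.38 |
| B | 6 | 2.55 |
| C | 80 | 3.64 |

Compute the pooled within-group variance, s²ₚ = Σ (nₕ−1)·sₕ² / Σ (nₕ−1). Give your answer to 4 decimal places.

Degrees of freedom: 63 + 5 + 79 = 147.
Σ(nₕ−1)sₕ² = 63·5.6644 + 5·6.5025 + 79·13.2496 = 1436.0881.
s²ₚ = 1436.0881 / 147 = 9.769307... → 9.7693.

9.7693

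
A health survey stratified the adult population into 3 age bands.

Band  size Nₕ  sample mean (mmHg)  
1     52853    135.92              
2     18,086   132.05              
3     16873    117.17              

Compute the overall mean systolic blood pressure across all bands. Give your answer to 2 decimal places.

131.52

x̄_st = (Σ Nₕx̄ₕ) / (Σ Nₕ) = (52853·135.92 + 18086·132.05 + 16873·117.17) / 87812
= 11549045.47 / 87812 = 131.5201... → 131.52.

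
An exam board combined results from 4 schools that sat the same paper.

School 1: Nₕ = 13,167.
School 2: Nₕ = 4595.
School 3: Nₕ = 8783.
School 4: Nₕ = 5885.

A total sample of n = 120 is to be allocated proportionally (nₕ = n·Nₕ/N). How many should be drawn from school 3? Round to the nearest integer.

32

Share of school 3 = 8783/32430 = 0.27083.
Allocate 120 × 0.27083 = 32.500... → 32.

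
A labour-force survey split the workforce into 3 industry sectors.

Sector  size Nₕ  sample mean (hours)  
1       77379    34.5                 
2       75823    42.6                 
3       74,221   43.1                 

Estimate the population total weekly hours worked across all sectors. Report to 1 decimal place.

9098560.4

Population total = Σ Nₕ·x̄ₕ (each stratum's size times its mean).
77379·34.5 + 75823·42.6 + 74221·43.1 = 2669575.5 + 3230059.8 + 3198925.1 = 9098560.4.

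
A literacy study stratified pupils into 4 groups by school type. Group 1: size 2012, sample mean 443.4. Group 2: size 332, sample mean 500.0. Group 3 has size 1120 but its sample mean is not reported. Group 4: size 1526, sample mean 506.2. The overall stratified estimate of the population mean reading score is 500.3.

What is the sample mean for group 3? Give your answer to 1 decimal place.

594.6

Σ Nₕx̄ₕ = N·μ, so 1120·x̄_3 = 4990·500.3 − (2012·443.4 + 332·500.0 + 1526·506.2).
= 2496497 − 1830582 = 665915.
x̄_3 = 665915 / 1120 = 594.567... → 594.6.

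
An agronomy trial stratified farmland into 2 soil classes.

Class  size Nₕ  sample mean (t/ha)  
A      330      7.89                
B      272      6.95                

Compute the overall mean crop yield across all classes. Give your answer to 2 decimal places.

7.47

x̄_st = (Σ Nₕx̄ₕ) / (Σ Nₕ) = (330·7.89 + 272·6.95) / 602
= 4494.1 / 602 = 7.4653... → 7.47.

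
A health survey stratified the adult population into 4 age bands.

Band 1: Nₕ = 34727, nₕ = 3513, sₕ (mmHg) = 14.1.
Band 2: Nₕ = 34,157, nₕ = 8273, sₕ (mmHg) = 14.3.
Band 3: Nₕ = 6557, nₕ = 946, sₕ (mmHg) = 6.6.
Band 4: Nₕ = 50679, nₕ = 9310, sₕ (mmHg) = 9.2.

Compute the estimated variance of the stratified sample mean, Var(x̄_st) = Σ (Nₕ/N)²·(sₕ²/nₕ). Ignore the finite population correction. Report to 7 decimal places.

N = 126120; Wₕ = Nₕ/N.
band 1: (34727/126120)²·14.1²/3513 = 0.0042906855
band 2: (34157/126120)²·14.3²/8273 = 0.0018130115
band 3: (6557/126120)²·6.6²/946 = 0.0001244627
band 4: (50679/126120)²·9.2²/9310 = 0.0014679597
Sum = 0.0076961194 → 0.0076961.

0.0076961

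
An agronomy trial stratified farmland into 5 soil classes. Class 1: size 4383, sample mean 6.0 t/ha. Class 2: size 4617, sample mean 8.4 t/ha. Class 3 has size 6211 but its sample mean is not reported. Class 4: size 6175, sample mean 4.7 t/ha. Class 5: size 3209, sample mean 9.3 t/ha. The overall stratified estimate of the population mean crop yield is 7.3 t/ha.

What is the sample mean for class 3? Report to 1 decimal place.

N = 4383 + 4617 + 6211 + 6175 + 3209 = 24595.
Overall total = μ·N = 7.3·24595 = 179543.5.
Subtract the known strata: 4383·6.0 + 4617·8.4 + 6175·4.7 + 3209·9.3 = 123947.
Remaining total for class 3: 179543.5 − 123947 = 55596.5.
Divide by its size: 55596.5 / 6211 = 8.951... → 9.0.

9.0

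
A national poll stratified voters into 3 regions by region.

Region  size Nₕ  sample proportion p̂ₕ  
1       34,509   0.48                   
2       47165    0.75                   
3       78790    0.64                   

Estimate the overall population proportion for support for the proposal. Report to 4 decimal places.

N = 34509 + 47165 + 78790 = 160464.
Overall proportion = Σ (Nₕ/N)·p̂ₕ.
Σ Nₕp̂ₕ = 16564.32 + 35373.75 + 50425.6 = 102363.67.
102363.67 / 160464 = 0.637923... → 0.6379.

0.6379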